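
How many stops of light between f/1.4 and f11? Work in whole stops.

6 stops

f/1.4 → f/2 → f/2.8 → f/4 → f/5.6 → f/8 → f/11 — count the steps: 6 stops.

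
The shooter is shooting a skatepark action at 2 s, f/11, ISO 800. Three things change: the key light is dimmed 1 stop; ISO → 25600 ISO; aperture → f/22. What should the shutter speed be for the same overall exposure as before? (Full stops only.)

1/2s

Scene light: 1 stop darker.
ISO: 800 → 1600 → 3200 → 6400 → 12800 → 25600 — 5 stops higher (brighter).
Aperture: f/11 → f/16 → f/22 — 2 stops narrower (darker).
Net so far: 2 stops brighter. Shutter speed: 2 → 1 → 1/2.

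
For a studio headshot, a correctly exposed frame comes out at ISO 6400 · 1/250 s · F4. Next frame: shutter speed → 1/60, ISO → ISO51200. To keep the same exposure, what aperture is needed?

Shutter speed: 1/250 → 1/125 → 1/60 — 2 stops longer (brighter).
ISO: 6400 → 12800 → 25600 → 51200 — 3 stops raised (brighter).
Net change so far: 5 stops brighter. Offset with the aperture: f/4 → f/5.6 → f/8 → f/11 → f/16 → f/22.

f/22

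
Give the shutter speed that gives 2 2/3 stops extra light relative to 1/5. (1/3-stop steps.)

Shutter speed: 1/5 → 1/4 → 0.3 → 0.4 → 0.5 → 0.6 → 0.8 → 1 → 1.3 — 2 2/3 stops slower (brighter).

1.3 s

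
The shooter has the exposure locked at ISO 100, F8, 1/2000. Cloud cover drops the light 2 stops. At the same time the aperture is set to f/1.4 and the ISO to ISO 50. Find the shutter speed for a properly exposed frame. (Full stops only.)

1/8000s

Scene light: 2 stops darker.
Aperture: f/8 → f/5.6 → f/4 → f/2.8 → f/2 → f/1.4 — 5 stops larger aperture (brighter).
ISO: 100 → 50 — 1 stop lower (darker).
Net so far: 2 stops brighter. Shutter speed: 1/2000 → 1/4000 → 1/8000.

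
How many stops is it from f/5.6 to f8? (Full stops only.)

1 stop

f/5.6 → f/8 — count the steps: 1 stop.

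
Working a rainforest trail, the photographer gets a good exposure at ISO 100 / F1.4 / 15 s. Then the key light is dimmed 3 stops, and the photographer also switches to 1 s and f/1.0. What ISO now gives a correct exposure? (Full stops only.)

Scene light: 3 stops darker.
Shutter speed: 15 → 8 → 4 → 2 → 1 — 4 stops faster (darker).
Aperture: f/1.4 → f/1.0 — 1 stop larger aperture (brighter).
Net so far: 6 stops darker. ISO: 100 → 200 → 400 → 800 → 1600 → 3200 → 6400.

ISO 6400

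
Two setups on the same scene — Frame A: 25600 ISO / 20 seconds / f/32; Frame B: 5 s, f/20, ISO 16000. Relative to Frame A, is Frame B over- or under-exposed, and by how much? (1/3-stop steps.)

1 1/3 stops darker

Aperture: f/32 → f/29 → f/25 → f/22 → f/20 — 1 1/3 stops opened up (brighter).
Shutter speed: 20 → 15 → 13 → 10 → 8 → 6 → 5 — 2 stops shorter (darker).
ISO: 25600 → 20000 → 16000 — 2/3 stop dropped (darker).
Net: +1 1/3 −2 −2/3 = −1 1/3 stops.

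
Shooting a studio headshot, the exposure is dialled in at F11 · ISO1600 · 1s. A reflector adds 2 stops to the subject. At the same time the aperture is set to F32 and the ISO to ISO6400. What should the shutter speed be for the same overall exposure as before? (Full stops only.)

1/2s

Scene light: 2 stops brighter.
Aperture: f/11 → f/16 → f/22 → f/32 — 3 stops stopped down (darker).
ISO: 1600 → 3200 → 6400 — 2 stops higher (brighter).
Net so far: 1 stop brighter. Shutter speed: 1 → 1/2.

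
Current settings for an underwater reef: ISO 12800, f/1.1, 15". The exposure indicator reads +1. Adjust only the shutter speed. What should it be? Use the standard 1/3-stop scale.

8 s

Overexposed by 1 stop → need 1 stop darker.
Shutter speed: 15 → 13 → 10 → 8.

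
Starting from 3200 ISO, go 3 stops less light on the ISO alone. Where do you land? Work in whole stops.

ISO: 3200 → 1600 → 800 → 400 — 3 stops lower (darker).

ISO 400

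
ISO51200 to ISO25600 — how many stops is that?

51200 → 25600 — count the steps: 1 stop.

1 stop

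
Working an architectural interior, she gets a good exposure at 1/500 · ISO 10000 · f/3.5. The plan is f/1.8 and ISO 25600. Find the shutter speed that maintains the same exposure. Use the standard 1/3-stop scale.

Aperture: f/3.5 → f/3.2 → f/2.8 → f/2.5 → f/2.2 → f/2 → f/1.8 — 2 stops opened up (brighter).
ISO: 10000 → 12800 → 16000 → 20000 → 25600 — 1 1/3 stops raised (brighter).
Net change so far: 3 1/3 stops brighter. Offset with the shutter speed: 1/500 → 1/640 → 1/800 → 1/1000 → 1/1250 → 1/1600 → 1/2000 → 1/2500 → 1/3200 → 1/4000 → 1/5000.

1/5000s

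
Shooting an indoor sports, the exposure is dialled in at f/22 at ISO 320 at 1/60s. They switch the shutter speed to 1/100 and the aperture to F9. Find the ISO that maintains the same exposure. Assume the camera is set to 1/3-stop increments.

ISO 80

Shutter speed: 1/60 → 1/80 → 1/100 — 2/3 stop shorter (darker).
Aperture: f/22 → f/20 → f/18 → f/16 → f/14 → f/13 → f/11 → f/10 → f/9 — 2 2/3 stops opened up (brighter).
Net change so far: 2 stops brighter. Offset with the ISO: 320 → 250 → 200 → 160 → 125 → 100 → 80.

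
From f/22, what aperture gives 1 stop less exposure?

Aperture: f/22 → f/32 — 1 stop narrower (darker).

f/32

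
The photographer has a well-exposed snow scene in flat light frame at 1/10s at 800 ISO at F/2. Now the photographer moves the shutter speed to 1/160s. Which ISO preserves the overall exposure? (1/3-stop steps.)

ISO 12800

Shutter speed: 1/10 → 1/13 → 1/15 → 1/20 → 1/25 → 1/30 → 1/40 → 1/50 → 1/60 → 1/80 → 1/100 → 1/125 → 1/160 — 4 stops faster (darker).
Need 4 stops brighter from the ISO: 800 → 1000 → 1250 → 1600 → 2000 → 2500 → 3200 → 4000 → 5000 → 6400 → 8000 → 10000 → 12800.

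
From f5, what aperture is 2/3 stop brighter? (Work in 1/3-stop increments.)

Aperture: f/5 → f/4.5 → f/4 — 2/3 stop larger aperture (brighter).

f/4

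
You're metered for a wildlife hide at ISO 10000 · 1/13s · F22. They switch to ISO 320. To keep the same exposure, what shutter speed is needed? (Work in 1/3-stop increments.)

2.5 s

ISO: 10000 → 8000 → 6400 → 5000 → 4000 → 3200 → 2500 → 2000 → 1600 → 1250 → 1000 → 800 → 640 → 500 → 400 → 320 — 5 stops dropped (darker).
Need 5 stops brighter from the shutter speed: 1/13 → 1/10 → 1/8 → 1/6 → 1/5 → 1/4 → 0.3 → 0.4 → 0.5 → 0.6 → 0.8 → 1 → 1.3 → 1.6 → 2 → 2.5.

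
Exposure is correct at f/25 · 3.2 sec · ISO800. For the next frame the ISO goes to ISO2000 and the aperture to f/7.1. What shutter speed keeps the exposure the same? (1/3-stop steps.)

1/10s

ISO: 800 → 1000 → 1250 → 1600 → 2000 — 1 1/3 stops higher (brighter).
Aperture: f/25 → f/22 → f/20 → f/18 → f/16 → f/14 → f/13 → f/11 → f/10 → f/9 → f/8 → f/7.1 — 3 2/3 stops larger aperture (brighter).
Net change so far: 5 stops brighter. Offset with the shutter speed: 3.2 → 2.5 → 2 → 1.6 → 1.3 → 1 → 0.8 → 0.6 → 0.5 → 0.4 → 0.3 → 1/4 → 1/5 → 1/6 → 1/8 → 1/10.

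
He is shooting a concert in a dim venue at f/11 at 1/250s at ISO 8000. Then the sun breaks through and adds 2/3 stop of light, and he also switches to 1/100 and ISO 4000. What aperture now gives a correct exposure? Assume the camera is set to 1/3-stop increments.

f/16

Scene light: 2/3 stop brighter.
Shutter speed: 1/250 → 1/200 → 1/160 → 1/125 → 1/100 — 1 1/3 stops slower (brighter).
ISO: 8000 → 6400 → 5000 → 4000 — 1 stop lower (darker).
Net so far: 1 stop brighter. Aperture: f/11 → f/13 → f/14 → f/16.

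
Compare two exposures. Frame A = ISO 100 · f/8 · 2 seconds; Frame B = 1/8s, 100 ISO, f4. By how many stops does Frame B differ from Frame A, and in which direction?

2 stops darker

Aperture: f/8 → f/5.6 → f/4 — 2 stops opened up (brighter).
Shutter speed: 2 → 1 → 1/2 → 1/4 → 1/8 — 4 stops shorter (darker).
ISO: unchanged.
Net: +2 −4 = −2 stops.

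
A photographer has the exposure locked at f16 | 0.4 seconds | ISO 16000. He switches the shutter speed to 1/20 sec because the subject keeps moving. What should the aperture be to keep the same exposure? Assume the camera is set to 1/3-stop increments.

Shutter speed: 0.4 → 0.3 → 1/4 → 1/5 → 1/6 → 1/8 → 1/10 → 1/13 → 1/15 → 1/20 — 3 stops faster (darker).
Need 3 stops brighter from the aperture: f/16 → f/14 → f/13 → f/11 → f/10 → f/9 → f/8 → f/7.1 → f/6.3 → f/5.6.

f/5.6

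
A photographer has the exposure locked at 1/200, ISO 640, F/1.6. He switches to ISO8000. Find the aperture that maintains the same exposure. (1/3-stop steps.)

ISO: 640 → 800 → 1000 → 1250 → 1600 → 2000 → 2500 → 3200 → 4000 → 5000 → 6400 → 8000 — 3 2/3 stops raised (brighter).
Need 3 2/3 stops darker from the aperture: f/1.6 → f/1.8 → f/2 → f/2.2 → f/2.5 → f/2.8 → f/3.2 → f/3.5 → f/4 → f/4.5 → f/5 → f/5.6.

f/5.6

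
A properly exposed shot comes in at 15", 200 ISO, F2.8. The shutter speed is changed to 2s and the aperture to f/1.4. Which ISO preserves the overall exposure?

ISO 400

Shutter speed: 15 → 8 → 4 → 2 — 3 stops shorter (darker).
Aperture: f/2.8 → f/2 → f/1.4 — 2 stops wider (brighter).
Net change so far: 1 stop darker. Offset with the ISO: 200 → 400.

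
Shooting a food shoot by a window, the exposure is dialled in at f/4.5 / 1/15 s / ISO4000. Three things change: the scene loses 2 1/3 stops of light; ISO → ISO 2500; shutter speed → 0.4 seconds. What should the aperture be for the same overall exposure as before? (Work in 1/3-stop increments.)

f/4

Scene light: 2 1/3 stops darker.
ISO: 4000 → 3200 → 2500 — 2/3 stop lower (darker).
Shutter speed: 1/15 → 1/13 → 1/10 → 1/8 → 1/6 → 1/5 → 1/4 → 0.3 → 0.4 — 2 2/3 stops longer (brighter).
Net so far: 1/3 stop darker. Aperture: f/4.5 → f/4.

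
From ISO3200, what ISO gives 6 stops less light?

ISO 50

ISO: 3200 → 1600 → 800 → 400 → 200 → 100 → 50 — 6 stops dropped (darker).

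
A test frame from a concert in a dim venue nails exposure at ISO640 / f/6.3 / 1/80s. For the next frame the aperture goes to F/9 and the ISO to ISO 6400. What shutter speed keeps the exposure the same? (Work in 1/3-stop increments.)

Aperture: f/6.3 → f/7.1 → f/8 → f/9 — 1 stop smaller aperture (darker).
ISO: 640 → 800 → 1000 → 1250 → 1600 → 2000 → 2500 → 3200 → 4000 → 5000 → 6400 — 3 1/3 stops higher (brighter).
Net change so far: 2 1/3 stops brighter. Offset with the shutter speed: 1/80 → 1/100 → 1/125 → 1/160 → 1/200 → 1/250 → 1/320 → 1/400.

1/400s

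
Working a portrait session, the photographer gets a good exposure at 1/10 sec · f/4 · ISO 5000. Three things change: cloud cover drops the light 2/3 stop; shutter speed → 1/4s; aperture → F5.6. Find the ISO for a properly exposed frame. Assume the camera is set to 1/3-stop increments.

ISO 6400

Scene light: 2/3 stop darker.
Shutter speed: 1/10 → 1/8 → 1/6 → 1/5 → 1/4 — 1 1/3 stops slower (brighter).
Aperture: f/4 → f/4.5 → f/5 → f/5.6 — 1 stop stopped down (darker).
Net so far: 1/3 stop darker. ISO: 5000 → 6400.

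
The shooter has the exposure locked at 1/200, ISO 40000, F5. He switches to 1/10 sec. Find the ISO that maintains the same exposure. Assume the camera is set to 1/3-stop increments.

Shutter speed: 1/200 → 1/160 → 1/125 → 1/100 → 1/80 → 1/60 → 1/50 → 1/40 → 1/30 → 1/25 → 1/20 → 1/15 → 1/13 → 1/10 — 4 1/3 stops slower (brighter).
Need 4 1/3 stops darker from the ISO: 40000 → 32000 → 25600 → 20000 → 16000 → 12800 → 10000 → 8000 → 6400 → 5000 → 4000 → 3200 → 2500 → 2000.

ISO 2000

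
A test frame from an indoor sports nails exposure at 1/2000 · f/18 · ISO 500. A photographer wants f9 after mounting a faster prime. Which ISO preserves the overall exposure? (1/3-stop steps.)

Aperture: f/18 → f/16 → f/14 → f/13 → f/11 → f/10 → f/9 — 2 stops opened up (brighter).
Need 2 stops darker from the ISO: 500 → 400 → 320 → 250 → 200 → 160 → 125.

ISO 125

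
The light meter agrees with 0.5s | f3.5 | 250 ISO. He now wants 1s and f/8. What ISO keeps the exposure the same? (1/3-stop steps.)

Shutter speed: 0.5 → 0.6 → 0.8 → 1 — 1 stop longer (brighter).
Aperture: f/3.5 → f/4 → f/4.5 → f/5 → f/5.6 → f/6.3 → f/7.1 → f/8 — 2 1/3 stops narrower (darker).
Net change so far: 1 1/3 stops darker. Offset with the ISO: 250 → 320 → 400 → 500 → 640.

ISO 640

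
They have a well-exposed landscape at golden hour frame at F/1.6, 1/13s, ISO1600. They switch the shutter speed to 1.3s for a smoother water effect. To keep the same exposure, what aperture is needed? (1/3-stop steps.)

Shutter speed: 1/13 → 1/10 → 1/8 → 1/6 → 1/5 → 1/4 → 0.3 → 0.4 → 0.5 → 0.6 → 0.8 → 1 → 1.3 — 4 stops slower (brighter).
Need 4 stops darker from the aperture: f/1.6 → f/1.8 → f/2 → f/2.2 → f/2.5 → f/2.8 → f/3.2 → f/3.5 → f/4 → f/4.5 → f/5 → f/5.6 → f/6.3.

f/6.3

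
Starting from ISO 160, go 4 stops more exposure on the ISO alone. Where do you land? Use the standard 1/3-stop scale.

ISO: 160 → 200 → 250 → 320 → 400 → 500 → 640 → 800 → 1000 → 1250 → 1600 → 2000 → 2500 — 4 stops raised (brighter).

ISO 2500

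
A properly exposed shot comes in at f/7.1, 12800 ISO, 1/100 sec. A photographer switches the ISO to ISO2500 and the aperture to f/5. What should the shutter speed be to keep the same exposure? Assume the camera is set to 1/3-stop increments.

1/40s

ISO: 12800 → 10000 → 8000 → 6400 → 5000 → 4000 → 3200 → 2500 — 2 1/3 stops dropped (darker).
Aperture: f/7.1 → f/6.3 → f/5.6 → f/5 — 1 stop larger aperture (brighter).
Net change so far: 1 1/3 stops darker. Offset with the shutter speed: 1/100 → 1/80 → 1/60 → 1/50 → 1/40.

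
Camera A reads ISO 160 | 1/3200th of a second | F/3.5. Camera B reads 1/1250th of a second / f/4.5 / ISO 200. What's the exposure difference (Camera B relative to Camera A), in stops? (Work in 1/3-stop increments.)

1 stop brighter

Aperture: f/3.5 → f/4 → f/4.5 — 2/3 stop narrower (darker).
Shutter speed: 1/3200 → 1/2500 → 1/2000 → 1/1600 → 1/1250 — 1 1/3 stops slower (brighter).
ISO: 160 → 200 — 1/3 stop higher (brighter).
Net: −2/3 +1 1/3 +1/3 = +1 stop.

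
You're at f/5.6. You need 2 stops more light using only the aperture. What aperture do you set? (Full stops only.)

f/2.8

Aperture: f/5.6 → f/4 → f/2.8 — 2 stops opened up (brighter).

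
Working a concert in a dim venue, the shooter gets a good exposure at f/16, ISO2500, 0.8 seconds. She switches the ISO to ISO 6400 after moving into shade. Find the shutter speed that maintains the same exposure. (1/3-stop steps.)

0.3 s

ISO: 2500 → 3200 → 4000 → 5000 → 6400 — 1 1/3 stops raised (brighter).
Need 1 1/3 stops darker from the shutter speed: 0.8 → 0.6 → 0.5 → 0.4 → 0.3.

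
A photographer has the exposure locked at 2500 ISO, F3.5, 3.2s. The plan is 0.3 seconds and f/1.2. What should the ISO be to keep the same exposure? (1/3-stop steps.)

ISO 3200

Shutter speed: 3.2 → 2.5 → 2 → 1.6 → 1.3 → 1 → 0.8 → 0.6 → 0.5 → 0.4 → 0.3 — 3 1/3 stops shorter (darker).
Aperture: f/3.5 → f/3.2 → f/2.8 → f/2.5 → f/2.2 → f/2 → f/1.8 → f/1.6 → f/1.4 → f/1.2 — 3 stops wider (brighter).
Net change so far: 1/3 stop darker. Offset with the ISO: 2500 → 3200.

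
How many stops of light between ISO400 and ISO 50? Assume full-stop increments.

400 → 200 → 100 → 50 — count the steps: 3 stops.

3 stops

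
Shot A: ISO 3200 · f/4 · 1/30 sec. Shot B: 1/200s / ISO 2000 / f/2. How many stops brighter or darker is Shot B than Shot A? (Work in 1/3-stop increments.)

1 1/3 stops darker

Aperture: f/4 → f/3.5 → f/3.2 → f/2.8 → f/2.5 → f/2.2 → f/2 — 2 stops wider (brighter).
Shutter speed: 1/30 → 1/40 → 1/50 → 1/60 → 1/80 → 1/100 → 1/125 → 1/160 → 1/200 — 2 2/3 stops faster (darker).
ISO: 3200 → 2500 → 2000 — 2/3 stop lower (darker).
Net: +2 −2 2/3 −2/3 = −1 1/3 stops.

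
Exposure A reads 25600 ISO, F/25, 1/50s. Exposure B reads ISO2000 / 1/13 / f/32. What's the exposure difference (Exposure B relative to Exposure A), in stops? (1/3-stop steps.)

Aperture: f/25 → f/29 → f/32 — 2/3 stop narrower (darker).
Shutter speed: 1/50 → 1/40 → 1/30 → 1/25 → 1/20 → 1/15 → 1/13 — 2 stops longer (brighter).
ISO: 25600 → 20000 → 16000 → 12800 → 10000 → 8000 → 6400 → 5000 → 4000 → 3200 → 2500 → 2000 — 3 2/3 stops lower (darker).
Net: −2/3 +2 −3 2/3 = −2 1/3 stops.

2 1/3 stops darker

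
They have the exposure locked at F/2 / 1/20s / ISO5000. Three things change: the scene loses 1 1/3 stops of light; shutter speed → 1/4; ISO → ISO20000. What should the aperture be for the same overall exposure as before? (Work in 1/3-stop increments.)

Scene light: 1 1/3 stops darker.
Shutter speed: 1/20 → 1/15 → 1/13 → 1/10 → 1/8 → 1/6 → 1/5 → 1/4 — 2 1/3 stops longer (brighter).
ISO: 5000 → 6400 → 8000 → 10000 → 12800 → 16000 → 20000 — 2 stops higher (brighter).
Net so far: 3 stops brighter. Aperture: f/2 → f/2.2 → f/2.5 → f/2.8 → f/3.2 → f/3.5 → f/4 → f/4.5 → f/5 → f/5.6.

f/5.6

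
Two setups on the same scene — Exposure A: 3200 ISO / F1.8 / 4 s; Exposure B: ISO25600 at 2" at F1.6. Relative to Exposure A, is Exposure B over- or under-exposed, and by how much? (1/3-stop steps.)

Aperture: f/1.8 → f/1.6 — 1/3 stop opened up (brighter).
Shutter speed: 4 → 3.2 → 2.5 → 2 — 1 stop faster (darker).
ISO: 3200 → 4000 → 5000 → 6400 → 8000 → 10000 → 12800 → 16000 → 20000 → 25600 — 3 stops higher (brighter).
Net: +1/3 −1 +3 = +2 1/3 stops.

2 1/3 stops brighter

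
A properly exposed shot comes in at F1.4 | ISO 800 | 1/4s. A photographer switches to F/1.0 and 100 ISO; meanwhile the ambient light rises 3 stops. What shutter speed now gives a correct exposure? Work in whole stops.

1/8s

Scene light: 3 stops brighter.
Aperture: f/1.4 → f/1.0 — 1 stop wider (brighter).
ISO: 800 → 400 → 200 → 100 — 3 stops lower (darker).
Net so far: 1 stop brighter. Shutter speed: 1/4 → 1/8.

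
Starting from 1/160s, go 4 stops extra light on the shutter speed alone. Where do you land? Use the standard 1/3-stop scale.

Shutter speed: 1/160 → 1/125 → 1/100 → 1/80 → 1/60 → 1/50 → 1/40 → 1/30 → 1/25 → 1/20 → 1/15 → 1/13 → 1/10 — 4 stops slower (brighter).

1/10s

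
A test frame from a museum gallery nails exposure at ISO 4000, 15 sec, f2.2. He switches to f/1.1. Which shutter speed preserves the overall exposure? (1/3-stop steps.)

Aperture: f/2.2 → f/2 → f/1.8 → f/1.6 → f/1.4 → f/1.2 → f/1.1 — 2 stops wider (brighter).
Need 2 stops darker from the shutter speed: 15 → 13 → 10 → 8 → 6 → 5 → 4.

4 s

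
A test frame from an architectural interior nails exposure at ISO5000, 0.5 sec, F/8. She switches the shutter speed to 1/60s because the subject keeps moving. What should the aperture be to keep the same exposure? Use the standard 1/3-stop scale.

f/1.4

Shutter speed: 0.5 → 0.4 → 0.3 → 1/4 → 1/5 → 1/6 → 1/8 → 1/10 → 1/13 → 1/15 → 1/20 → 1/25 → 1/30 → 1/40 → 1/50 → 1/60 — 5 stops shorter (darker).
Need 5 stops brighter from the aperture: f/8 → f/7.1 → f/6.3 → f/5.6 → f/5 → f/4.5 → f/4 → f/3.5 → f/3.2 → f/2.8 → f/2.5 → f/2.2 → f/2 → f/1.8 → f/1.6 → f/1.4.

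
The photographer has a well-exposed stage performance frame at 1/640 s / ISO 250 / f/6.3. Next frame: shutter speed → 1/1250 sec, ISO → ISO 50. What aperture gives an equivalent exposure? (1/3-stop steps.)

Shutter speed: 1/640 → 1/800 → 1/1000 → 1/1250 — 1 stop faster (darker).
ISO: 250 → 200 → 160 → 125 → 100 → 80 → 64 → 50 — 2 1/3 stops lower (darker).
Net change so far: 3 1/3 stops darker. Offset with the aperture: f/6.3 → f/5.6 → f/5 → f/4.5 → f/4 → f/3.5 → f/3.2 → f/2.8 → f/2.5 → f/2.2 → f/2.

f/2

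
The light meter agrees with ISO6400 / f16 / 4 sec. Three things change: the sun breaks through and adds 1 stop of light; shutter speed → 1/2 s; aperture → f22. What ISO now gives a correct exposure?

ISO 51200

Scene light: 1 stop brighter.
Shutter speed: 4 → 2 → 1 → 1/2 — 3 stops faster (darker).
Aperture: f/16 → f/22 — 1 stop narrower (darker).
Net so far: 3 stops darker. ISO: 6400 → 12800 → 25600 → 51200.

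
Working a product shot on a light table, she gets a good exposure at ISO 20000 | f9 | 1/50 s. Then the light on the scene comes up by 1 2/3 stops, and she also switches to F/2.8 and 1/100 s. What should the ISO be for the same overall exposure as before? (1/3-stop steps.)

ISO 1250

Scene light: 1 2/3 stops brighter.
Aperture: f/9 → f/8 → f/7.1 → f/6.3 → f/5.6 → f/5 → f/4.5 → f/4 → f/3.5 → f/3.2 → f/2.8 — 3 1/3 stops larger aperture (brighter).
Shutter speed: 1/50 → 1/60 → 1/80 → 1/100 — 1 stop faster (darker).
Net so far: 4 stops brighter. ISO: 20000 → 16000 → 12800 → 10000 → 8000 → 6400 → 5000 → 4000 → 3200 → 2500 → 2000 → 1600 → 1250.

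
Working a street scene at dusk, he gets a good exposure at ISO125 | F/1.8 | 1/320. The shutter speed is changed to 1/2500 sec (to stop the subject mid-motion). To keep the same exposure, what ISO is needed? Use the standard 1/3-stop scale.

Shutter speed: 1/320 → 1/400 → 1/500 → 1/640 → 1/800 → 1/1000 → 1/1250 → 1/1600 → 1/2000 → 1/2500 — 3 stops faster (darker).
Need 3 stops brighter from the ISO: 125 → 160 → 200 → 250 → 320 → 400 → 500 → 640 → 800 → 1000.

ISO 1000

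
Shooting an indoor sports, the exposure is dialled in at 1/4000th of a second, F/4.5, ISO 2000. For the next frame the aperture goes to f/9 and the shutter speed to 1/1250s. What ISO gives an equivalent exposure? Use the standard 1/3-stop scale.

Aperture: f/4.5 → f/5 → f/5.6 → f/6.3 → f/7.1 → f/8 → f/9 — 2 stops stopped down (darker).
Shutter speed: 1/4000 → 1/3200 → 1/2500 → 1/2000 → 1/1600 → 1/1250 — 1 2/3 stops slower (brighter).
Net change so far: 1/3 stop darker. Offset with the ISO: 2000 → 2500.

ISO 2500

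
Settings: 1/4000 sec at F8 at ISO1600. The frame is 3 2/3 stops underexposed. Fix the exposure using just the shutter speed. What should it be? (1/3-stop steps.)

1/320s

Underexposed by 3 2/3 stops → need 3 2/3 stops brighter.
Shutter speed: 1/4000 → 1/3200 → 1/2500 → 1/2000 → 1/1600 → 1/1250 → 1/1000 → 1/800 → 1/640 → 1/500 → 1/400 → 1/320.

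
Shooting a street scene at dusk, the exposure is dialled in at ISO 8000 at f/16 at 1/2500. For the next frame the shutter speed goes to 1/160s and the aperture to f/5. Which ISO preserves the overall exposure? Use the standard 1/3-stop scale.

Shutter speed: 1/2500 → 1/2000 → 1/1600 → 1/1250 → 1/1000 → 1/800 → 1/640 → 1/500 → 1/400 → 1/320 → 1/250 → 1/200 → 1/160 — 4 stops slower (brighter).
Aperture: f/16 → f/14 → f/13 → f/11 → f/10 → f/9 → f/8 → f/7.1 → f/6.3 → f/5.6 → f/5 — 3 1/3 stops larger aperture (brighter).
Net change so far: 7 1/3 stops brighter. Offset with the ISO: 8000 → 6400 → 5000 → 4000 → 3200 → 2500 → 2000 → 1600 → 1250 → 1000 → 800 → 640 → 500 → 400 → 320 → 250 → 200 → 160 → 125 → 100 → 80 → 64 → 50.

ISO 50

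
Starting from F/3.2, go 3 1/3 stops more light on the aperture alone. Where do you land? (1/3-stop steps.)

Aperture: f/3.2 → f/2.8 → f/2.5 → f/2.2 → f/2 → f/1.8 → f/1.6 → f/1.4 → f/1.2 → f/1.1 → f/1.0 — 3 1/3 stops larger aperture (brighter).

f/1.0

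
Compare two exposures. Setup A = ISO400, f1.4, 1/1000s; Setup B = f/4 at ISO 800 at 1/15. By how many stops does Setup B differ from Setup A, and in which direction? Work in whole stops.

Aperture: f/1.4 → f/2 → f/2.8 → f/4 — 3 stops narrower (darker).
Shutter speed: 1/1000 → 1/500 → 1/250 → 1/125 → 1/60 → 1/30 → 1/15 — 6 stops longer (brighter).
ISO: 400 → 800 — 1 stop raised (brighter).
Net: −3 +6 +1 = +4 stops.

4 stops brighter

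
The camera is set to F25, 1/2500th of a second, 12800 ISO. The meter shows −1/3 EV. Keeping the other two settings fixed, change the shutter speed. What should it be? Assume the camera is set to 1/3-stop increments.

1/2000s

Underexposed by 1/3 stop → need 1/3 stop brighter.
Shutter speed: 1/2500 → 1/2000.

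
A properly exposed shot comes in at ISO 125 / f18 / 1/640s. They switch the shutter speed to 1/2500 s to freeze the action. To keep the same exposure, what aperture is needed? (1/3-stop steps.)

Shutter speed: 1/640 → 1/800 → 1/1000 → 1/1250 → 1/1600 → 1/2000 → 1/2500 — 2 stops faster (darker).
Need 2 stops brighter from the aperture: f/18 → f/16 → f/14 → f/13 → f/11 → f/10 → f/9.

f/9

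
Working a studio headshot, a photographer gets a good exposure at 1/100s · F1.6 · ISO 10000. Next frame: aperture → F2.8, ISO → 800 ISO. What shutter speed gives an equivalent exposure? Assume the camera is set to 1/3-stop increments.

0.4 s

Aperture: f/1.6 → f/1.8 → f/2 → f/2.2 → f/2.5 → f/2.8 — 1 2/3 stops stopped down (darker).
ISO: 10000 → 8000 → 6400 → 5000 → 4000 → 3200 → 2500 → 2000 → 1600 → 1250 → 1000 → 800 — 3 2/3 stops lower (darker).
Net change so far: 5 1/3 stops darker. Offset with the shutter speed: 1/100 → 1/80 → 1/60 → 1/50 → 1/40 → 1/30 → 1/25 → 1/20 → 1/15 → 1/13 → 1/10 → 1/8 → 1/6 → 1/5 → 1/4 → 0.3 → 0.4.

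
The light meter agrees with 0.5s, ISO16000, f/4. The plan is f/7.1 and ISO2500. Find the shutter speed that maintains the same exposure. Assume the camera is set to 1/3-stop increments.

10 s

Aperture: f/4 → f/4.5 → f/5 → f/5.6 → f/6.3 → f/7.1 — 1 2/3 stops smaller aperture (darker).
ISO: 16000 → 12800 → 10000 → 8000 → 6400 → 5000 → 4000 → 3200 → 2500 — 2 2/3 stops dropped (darker).
Net change so far: 4 1/3 stops darker. Offset with the shutter speed: 0.5 → 0.6 → 0.8 → 1 → 1.3 → 1.6 → 2 → 2.5 → 3.2 → 4 → 5 → 6 → 8 → 10.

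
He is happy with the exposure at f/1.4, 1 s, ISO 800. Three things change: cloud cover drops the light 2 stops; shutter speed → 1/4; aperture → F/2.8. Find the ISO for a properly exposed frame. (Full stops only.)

Scene light: 2 stops darker.
Shutter speed: 1 → 1/2 → 1/4 — 2 stops shorter (darker).
Aperture: f/1.4 → f/2 → f/2.8 — 2 stops stopped down (darker).
Net so far: 6 stops darker. ISO: 800 → 1600 → 3200 → 6400 → 12800 → 25600 → 51200.

ISO 51200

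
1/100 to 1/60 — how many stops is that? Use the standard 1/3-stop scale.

1/100 → 1/80 → 1/60 — count the steps: 2 third-stops = 2/3 stop.

2/3 stop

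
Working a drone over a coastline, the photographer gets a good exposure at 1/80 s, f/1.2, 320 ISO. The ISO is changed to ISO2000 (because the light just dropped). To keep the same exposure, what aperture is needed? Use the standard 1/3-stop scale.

ISO: 320 → 400 → 500 → 640 → 800 → 1000 → 1250 → 1600 → 2000 — 2 2/3 stops raised (brighter).
Need 2 2/3 stops darker from the aperture: f/1.2 → f/1.4 → f/1.6 → f/1.8 → f/2 → f/2.2 → f/2.5 → f/2.8 → f/3.2.

f/3.2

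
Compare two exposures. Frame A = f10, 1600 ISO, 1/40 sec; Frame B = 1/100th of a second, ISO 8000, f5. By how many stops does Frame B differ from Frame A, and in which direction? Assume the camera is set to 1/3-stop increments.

Aperture: f/10 → f/9 → f/8 → f/7.1 → f/6.3 → f/5.6 → f/5 — 2 stops wider (brighter).
Shutter speed: 1/40 → 1/50 → 1/60 → 1/80 → 1/100 — 1 1/3 stops faster (darker).
ISO: 1600 → 2000 → 2500 → 3200 → 4000 → 5000 → 6400 → 8000 — 2 1/3 stops higher (brighter).
Net: +2 −1 1/3 +2 1/3 = +3 stops.

3 stops brighter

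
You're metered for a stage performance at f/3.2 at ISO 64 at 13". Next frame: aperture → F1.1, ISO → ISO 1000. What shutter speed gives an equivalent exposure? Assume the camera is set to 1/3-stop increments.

Aperture: f/3.2 → f/2.8 → f/2.5 → f/2.2 → f/2 → f/1.8 → f/1.6 → f/1.4 → f/1.2 → f/1.1 — 3 stops opened up (brighter).
ISO: 64 → 80 → 100 → 125 → 160 → 200 → 250 → 320 → 400 → 500 → 640 → 800 → 1000 — 4 stops higher (brighter).
Net change so far: 7 stops brighter. Offset with the shutter speed: 13 → 10 → 8 → 6 → 5 → 4 → 3.2 → 2.5 → 2 → 1.6 → 1.3 → 1 → 0.8 → 0.6 → 0.5 → 0.4 → 0.3 → 1/4 → 1/5 → 1/6 → 1/8 → 1/10.

1/10s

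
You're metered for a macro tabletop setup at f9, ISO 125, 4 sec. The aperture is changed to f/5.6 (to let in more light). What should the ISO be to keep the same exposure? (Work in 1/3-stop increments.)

ISO 50

Aperture: f/9 → f/8 → f/7.1 → f/6.3 → f/5.6 — 1 1/3 stops larger aperture (brighter).
Need 1 1/3 stops darker from the ISO: 125 → 100 → 80 → 64 → 50.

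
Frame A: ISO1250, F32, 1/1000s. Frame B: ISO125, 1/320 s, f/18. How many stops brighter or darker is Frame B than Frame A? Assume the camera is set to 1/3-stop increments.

same exposure (0 stops)

Aperture: f/32 → f/29 → f/25 → f/22 → f/20 → f/18 — 1 2/3 stops larger aperture (brighter).
Shutter speed: 1/1000 → 1/800 → 1/640 → 1/500 → 1/400 → 1/320 — 1 2/3 stops longer (brighter).
ISO: 1250 → 1000 → 800 → 640 → 500 → 400 → 320 → 250 → 200 → 160 → 125 — 3 1/3 stops lower (darker).
Net: +1 2/3 +1 2/3 −3 1/3 = 0 stops.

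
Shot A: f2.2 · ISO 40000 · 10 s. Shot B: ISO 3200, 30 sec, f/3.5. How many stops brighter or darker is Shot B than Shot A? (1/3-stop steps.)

Aperture: f/2.2 → f/2.5 → f/2.8 → f/3.2 → f/3.5 — 1 1/3 stops smaller aperture (darker).
Shutter speed: 10 → 13 → 15 → 20 → 25 → 30 — 1 2/3 stops longer (brighter).
ISO: 40000 → 32000 → 25600 → 20000 → 16000 → 12800 → 10000 → 8000 → 6400 → 5000 → 4000 → 3200 — 3 2/3 stops dropped (darker).
Net: −1 1/3 +1 2/3 −3 2/3 = −3 1/3 stops.

3 1/3 stops darker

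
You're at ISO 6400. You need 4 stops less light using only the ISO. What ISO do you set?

ISO 400

ISO: 6400 → 3200 → 1600 → 800 → 400 — 4 stops lower (darker).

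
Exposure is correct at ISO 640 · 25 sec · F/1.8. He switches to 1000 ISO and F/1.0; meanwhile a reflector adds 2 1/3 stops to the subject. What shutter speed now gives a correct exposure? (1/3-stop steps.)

1 s

Scene light: 2 1/3 stops brighter.
ISO: 640 → 800 → 1000 — 2/3 stop raised (brighter).
Aperture: f/1.8 → f/1.6 → f/1.4 → f/1.2 → f/1.1 → f/1.0 — 1 2/3 stops wider (brighter).
Net so far: 4 2/3 stops brighter. Shutter speed: 25 → 20 → 15 → 13 → 10 → 8 → 6 → 5 → 4 → 3.2 → 2.5 → 2 → 1.6 → 1.3 → 1.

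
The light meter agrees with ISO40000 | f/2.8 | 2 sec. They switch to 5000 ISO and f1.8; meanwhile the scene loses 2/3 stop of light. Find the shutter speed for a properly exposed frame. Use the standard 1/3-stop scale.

Scene light: 2/3 stop darker.
ISO: 40000 → 32000 → 25600 → 20000 → 16000 → 12800 → 10000 → 8000 → 6400 → 5000 — 3 stops lower (darker).
Aperture: f/2.8 → f/2.5 → f/2.2 → f/2 → f/1.8 — 1 1/3 stops larger aperture (brighter).
Net so far: 2 1/3 stops darker. Shutter speed: 2 → 2.5 → 3.2 → 4 → 5 → 6 → 8 → 10.

10 s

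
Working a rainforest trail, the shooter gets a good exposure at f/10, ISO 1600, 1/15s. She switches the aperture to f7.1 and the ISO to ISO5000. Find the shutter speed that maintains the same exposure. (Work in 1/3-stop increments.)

1/100s

Aperture: f/10 → f/9 → f/8 → f/7.1 — 1 stop larger aperture (brighter).
ISO: 1600 → 2000 → 2500 → 3200 → 4000 → 5000 — 1 2/3 stops raised (brighter).
Net change so far: 2 2/3 stops brighter. Offset with the shutter speed: 1/15 → 1/20 → 1/25 → 1/30 → 1/40 → 1/50 → 1/60 → 1/80 → 1/100.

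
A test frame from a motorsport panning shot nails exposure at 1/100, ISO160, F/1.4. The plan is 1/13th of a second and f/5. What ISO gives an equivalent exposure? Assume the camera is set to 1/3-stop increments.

Shutter speed: 1/100 → 1/80 → 1/60 → 1/50 → 1/40 → 1/30 → 1/25 → 1/20 → 1/15 → 1/13 — 3 stops longer (brighter).
Aperture: f/1.4 → f/1.6 → f/1.8 → f/2 → f/2.2 → f/2.5 → f/2.8 → f/3.2 → f/3.5 → f/4 → f/4.5 → f/5 — 3 2/3 stops smaller aperture (darker).
Net change so far: 2/3 stop darker. Offset with the ISO: 160 → 200 → 250.

ISO 250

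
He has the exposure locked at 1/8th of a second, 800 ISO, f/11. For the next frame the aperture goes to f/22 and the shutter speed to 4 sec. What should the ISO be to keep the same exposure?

ISO 100

Aperture: f/11 → f/16 → f/22 — 2 stops stopped down (darker).
Shutter speed: 1/8 → 1/4 → 1/2 → 1 → 2 → 4 — 5 stops longer (brighter).
Net change so far: 3 stops brighter. Offset with the ISO: 800 → 400 → 200 → 100.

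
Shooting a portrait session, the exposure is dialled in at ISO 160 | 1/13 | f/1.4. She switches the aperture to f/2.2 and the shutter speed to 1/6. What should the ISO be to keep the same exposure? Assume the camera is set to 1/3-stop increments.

ISO 200

Aperture: f/1.4 → f/1.6 → f/1.8 → f/2 → f/2.2 — 1 1/3 stops stopped down (darker).
Shutter speed: 1/13 → 1/10 → 1/8 → 1/6 — 1 stop slower (brighter).
Net change so far: 1/3 stop darker. Offset with the ISO: 160 → 200.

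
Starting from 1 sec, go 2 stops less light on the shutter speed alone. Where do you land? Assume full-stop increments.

Shutter speed: 1 → 1/2 → 1/4 — 2 stops faster (darker).

1/4s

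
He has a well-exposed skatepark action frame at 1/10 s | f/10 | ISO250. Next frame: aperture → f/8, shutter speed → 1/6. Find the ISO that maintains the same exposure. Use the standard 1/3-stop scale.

ISO 100

Aperture: f/10 → f/9 → f/8 — 2/3 stop wider (brighter).
Shutter speed: 1/10 → 1/8 → 1/6 — 2/3 stop longer (brighter).
Net change so far: 1 1/3 stops brighter. Offset with the ISO: 250 → 200 → 160 → 125 → 100.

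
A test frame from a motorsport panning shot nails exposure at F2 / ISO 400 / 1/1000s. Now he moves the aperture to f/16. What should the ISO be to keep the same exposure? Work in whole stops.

ISO 25600

Aperture: f/2 → f/2.8 → f/4 → f/5.6 → f/8 → f/11 → f/16 — 6 stops narrower (darker).
Need 6 stops brighter from the ISO: 400 → 800 → 1600 → 3200 → 6400 → 12800 → 25600.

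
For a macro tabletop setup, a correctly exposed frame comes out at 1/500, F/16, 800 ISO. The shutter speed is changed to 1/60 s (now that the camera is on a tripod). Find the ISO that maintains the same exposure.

Shutter speed: 1/500 → 1/250 → 1/125 → 1/60 — 3 stops slower (brighter).
Need 3 stops darker from the ISO: 800 → 400 → 200 → 100.

ISO 100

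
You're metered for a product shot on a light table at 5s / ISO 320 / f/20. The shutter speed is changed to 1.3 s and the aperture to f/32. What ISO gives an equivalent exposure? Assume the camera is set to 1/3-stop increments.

Shutter speed: 5 → 4 → 3.2 → 2.5 → 2 → 1.6 → 1.3 — 2 stops shorter (darker).
Aperture: f/20 → f/22 → f/25 → f/29 → f/32 — 1 1/3 stops narrower (darker).
Net change so far: 3 1/3 stops darker. Offset with the ISO: 320 → 400 → 500 → 640 → 800 → 1000 → 1250 → 1600 → 2000 → 2500 → 3200.

ISO 3200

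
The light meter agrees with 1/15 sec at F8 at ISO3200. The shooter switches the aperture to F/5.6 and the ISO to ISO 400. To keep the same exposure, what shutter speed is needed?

Aperture: f/8 → f/5.6 — 1 stop opened up (brighter).
ISO: 3200 → 1600 → 800 → 400 — 3 stops lower (darker).
Net change so far: 2 stops darker. Offset with the shutter speed: 1/15 → 1/8 → 1/4.

1/4s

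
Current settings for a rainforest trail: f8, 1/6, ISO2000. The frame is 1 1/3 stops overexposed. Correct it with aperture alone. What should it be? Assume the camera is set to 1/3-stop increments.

f/13

Overexposed by 1 1/3 stops → need 1 1/3 stops darker.
Aperture: f/8 → f/9 → f/10 → f/11 → f/13.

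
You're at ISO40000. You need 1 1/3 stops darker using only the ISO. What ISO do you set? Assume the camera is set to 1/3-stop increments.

ISO: 40000 → 32000 → 25600 → 20000 → 16000 — 1 1/3 stops dropped (darker).

ISO 16000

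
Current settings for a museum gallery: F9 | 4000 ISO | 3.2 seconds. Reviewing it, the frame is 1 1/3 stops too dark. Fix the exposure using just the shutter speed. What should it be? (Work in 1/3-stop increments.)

8 s

Underexposed by 1 1/3 stops → need 1 1/3 stops brighter.
Shutter speed: 3.2 → 4 → 5 → 6 → 8.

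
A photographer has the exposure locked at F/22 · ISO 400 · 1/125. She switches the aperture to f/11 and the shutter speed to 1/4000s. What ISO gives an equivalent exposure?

Aperture: f/22 → f/16 → f/11 — 2 stops larger aperture (brighter).
Shutter speed: 1/125 → 1/250 → 1/500 → 1/1000 → 1/2000 → 1/4000 — 5 stops faster (darker).
Net change so far: 3 stops darker. Offset with the ISO: 400 → 800 → 1600 → 3200.

ISO 3200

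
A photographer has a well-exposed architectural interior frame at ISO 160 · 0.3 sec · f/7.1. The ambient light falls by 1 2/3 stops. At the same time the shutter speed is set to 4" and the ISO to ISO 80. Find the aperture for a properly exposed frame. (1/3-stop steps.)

f/10

Scene light: 1 2/3 stops darker.
Shutter speed: 0.3 → 0.4 → 0.5 → 0.6 → 0.8 → 1 → 1.3 → 1.6 → 2 → 2.5 → 3.2 → 4 — 3 2/3 stops slower (brighter).
ISO: 160 → 125 → 100 → 80 — 1 stop lower (darker).
Net so far: 1 stop brighter. Aperture: f/7.1 → f/8 → f/9 → f/10.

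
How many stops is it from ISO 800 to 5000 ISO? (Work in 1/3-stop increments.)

800 → 1000 → 1250 → 1600 → 2000 → 2500 → 3200 → 4000 → 5000 — count the steps: 8 third-stops = 2 2/3 stops.

2 2/3 stops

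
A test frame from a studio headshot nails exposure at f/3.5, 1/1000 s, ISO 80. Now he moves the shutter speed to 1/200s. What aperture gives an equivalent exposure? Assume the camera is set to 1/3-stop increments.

Shutter speed: 1/1000 → 1/800 → 1/640 → 1/500 → 1/400 → 1/320 → 1/250 → 1/200 — 2 1/3 stops longer (brighter).
Need 2 1/3 stops darker from the aperture: f/3.5 → f/4 → f/4.5 → f/5 → f/5.6 → f/6.3 → f/7.1 → f/8.

f/8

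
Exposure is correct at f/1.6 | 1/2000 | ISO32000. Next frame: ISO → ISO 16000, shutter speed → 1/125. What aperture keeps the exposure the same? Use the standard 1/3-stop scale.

f/4.5

ISO: 32000 → 25600 → 20000 → 16000 — 1 stop lower (darker).
Shutter speed: 1/2000 → 1/1600 → 1/1250 → 1/1000 → 1/800 → 1/640 → 1/500 → 1/400 → 1/320 → 1/250 → 1/200 → 1/160 → 1/125 — 4 stops slower (brighter).
Net change so far: 3 stops brighter. Offset with the aperture: f/1.6 → f/1.8 → f/2 → f/2.2 → f/2.5 → f/2.8 → f/3.2 → f/3.5 → f/4 → f/4.5.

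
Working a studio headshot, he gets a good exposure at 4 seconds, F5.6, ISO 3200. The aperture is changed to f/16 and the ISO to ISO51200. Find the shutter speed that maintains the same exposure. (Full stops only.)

Aperture: f/5.6 → f/8 → f/11 → f/16 — 3 stops narrower (darker).
ISO: 3200 → 6400 → 12800 → 25600 → 51200 — 4 stops raised (brighter).
Net change so far: 1 stop brighter. Offset with the shutter speed: 4 → 2.

2 s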